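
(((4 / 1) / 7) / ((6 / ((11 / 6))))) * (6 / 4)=11 / 42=0.26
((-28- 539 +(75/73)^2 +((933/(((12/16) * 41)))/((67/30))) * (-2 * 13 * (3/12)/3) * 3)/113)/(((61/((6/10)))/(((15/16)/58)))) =-43098460047/46819916918576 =-0.00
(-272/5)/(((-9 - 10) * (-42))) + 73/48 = 46369/31920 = 1.45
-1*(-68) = 68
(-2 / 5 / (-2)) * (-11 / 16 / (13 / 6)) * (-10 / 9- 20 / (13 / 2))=539 / 2028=0.27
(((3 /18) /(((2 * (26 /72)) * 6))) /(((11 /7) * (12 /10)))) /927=35 /1590732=0.00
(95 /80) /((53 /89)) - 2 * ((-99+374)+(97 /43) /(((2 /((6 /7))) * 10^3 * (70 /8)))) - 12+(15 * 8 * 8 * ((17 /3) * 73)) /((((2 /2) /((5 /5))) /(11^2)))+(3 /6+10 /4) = 53658990884898857 /1116710000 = 48050962.99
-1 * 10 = -10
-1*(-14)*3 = 42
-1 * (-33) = 33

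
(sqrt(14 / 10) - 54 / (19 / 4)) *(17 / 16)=-459 / 38 + 17 *sqrt(35) / 80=-10.82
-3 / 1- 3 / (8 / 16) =-9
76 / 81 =0.94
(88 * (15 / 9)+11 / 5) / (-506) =-203 / 690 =-0.29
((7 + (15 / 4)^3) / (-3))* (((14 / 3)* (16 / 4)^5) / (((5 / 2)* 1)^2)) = -3425408 / 225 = -15224.04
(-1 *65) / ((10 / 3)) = -39 / 2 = -19.50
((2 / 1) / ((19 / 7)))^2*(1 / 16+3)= 2401 / 1444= 1.66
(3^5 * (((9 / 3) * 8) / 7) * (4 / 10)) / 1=11664 / 35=333.26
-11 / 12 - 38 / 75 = -427 / 300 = -1.42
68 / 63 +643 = 40577 / 63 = 644.08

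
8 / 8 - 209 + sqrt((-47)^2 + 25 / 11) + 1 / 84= -17471 / 84 + 2 * sqrt(66891) / 11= -160.96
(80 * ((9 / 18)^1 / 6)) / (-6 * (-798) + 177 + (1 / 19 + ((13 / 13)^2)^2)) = 76 / 56613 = 0.00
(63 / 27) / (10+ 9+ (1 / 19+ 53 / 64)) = 8512 / 72525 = 0.12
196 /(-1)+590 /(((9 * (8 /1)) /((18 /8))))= -2841 /16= -177.56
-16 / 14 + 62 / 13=330 / 91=3.63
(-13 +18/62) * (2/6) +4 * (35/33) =2/341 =0.01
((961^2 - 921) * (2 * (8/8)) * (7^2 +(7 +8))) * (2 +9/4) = 501894400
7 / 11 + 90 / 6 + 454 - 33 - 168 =2955 / 11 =268.64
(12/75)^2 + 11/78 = 8123/48750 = 0.17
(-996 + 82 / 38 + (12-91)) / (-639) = 20384 / 12141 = 1.68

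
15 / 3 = 5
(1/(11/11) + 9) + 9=19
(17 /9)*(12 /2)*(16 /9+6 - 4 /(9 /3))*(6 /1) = 3944 /9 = 438.22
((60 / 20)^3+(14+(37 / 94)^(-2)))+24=97821 / 1369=71.45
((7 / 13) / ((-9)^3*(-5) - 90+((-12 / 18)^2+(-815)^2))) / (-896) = -9 / 10000679936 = -0.00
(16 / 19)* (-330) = -277.89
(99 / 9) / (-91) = -0.12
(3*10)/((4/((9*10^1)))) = 675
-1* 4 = -4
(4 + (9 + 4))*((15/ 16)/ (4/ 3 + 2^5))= 153/ 320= 0.48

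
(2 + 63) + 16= 81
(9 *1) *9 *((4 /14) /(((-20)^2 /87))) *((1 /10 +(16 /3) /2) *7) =194967 /2000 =97.48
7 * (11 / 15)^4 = 2.02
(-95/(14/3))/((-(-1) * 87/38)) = -1805/203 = -8.89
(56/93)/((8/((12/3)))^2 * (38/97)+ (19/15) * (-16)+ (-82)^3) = -485/444112448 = -0.00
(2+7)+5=14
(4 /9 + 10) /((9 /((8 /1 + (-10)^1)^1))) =-188 /81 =-2.32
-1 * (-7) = 7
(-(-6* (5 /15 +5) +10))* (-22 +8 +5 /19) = -5742 /19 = -302.21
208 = 208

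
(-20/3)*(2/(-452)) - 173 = -58637/339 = -172.97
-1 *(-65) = 65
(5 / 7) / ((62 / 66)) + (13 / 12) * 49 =140209 / 2604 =53.84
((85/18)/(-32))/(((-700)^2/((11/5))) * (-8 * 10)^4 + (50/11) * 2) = -187/11560550400011520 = -0.00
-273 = -273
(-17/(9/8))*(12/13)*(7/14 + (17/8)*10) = -3944/13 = -303.38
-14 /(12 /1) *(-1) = 7 /6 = 1.17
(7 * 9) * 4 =252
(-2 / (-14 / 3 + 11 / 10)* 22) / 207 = 440 / 7383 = 0.06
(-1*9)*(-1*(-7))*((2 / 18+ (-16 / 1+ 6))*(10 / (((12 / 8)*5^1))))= 2492 / 3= 830.67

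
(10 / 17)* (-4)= -40 / 17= -2.35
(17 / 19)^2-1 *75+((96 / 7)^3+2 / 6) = 2505.54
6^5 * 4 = 31104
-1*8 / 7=-8 / 7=-1.14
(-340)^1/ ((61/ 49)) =-16660/ 61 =-273.11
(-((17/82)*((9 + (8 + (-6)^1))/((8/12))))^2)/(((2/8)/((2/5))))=-314721/16810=-18.72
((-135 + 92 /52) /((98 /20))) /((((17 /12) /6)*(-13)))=1247040 /140777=8.86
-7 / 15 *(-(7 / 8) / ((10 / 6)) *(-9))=-441 / 200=-2.20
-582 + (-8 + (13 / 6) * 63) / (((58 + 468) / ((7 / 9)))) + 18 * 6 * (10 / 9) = -4372417 / 9468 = -461.81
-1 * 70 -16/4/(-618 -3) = -43466/621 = -69.99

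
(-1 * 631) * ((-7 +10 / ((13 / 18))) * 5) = -280795 / 13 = -21599.62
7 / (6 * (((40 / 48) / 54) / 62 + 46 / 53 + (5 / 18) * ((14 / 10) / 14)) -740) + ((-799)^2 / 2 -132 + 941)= 83429464974571 / 260709346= 320009.49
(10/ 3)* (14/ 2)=70/ 3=23.33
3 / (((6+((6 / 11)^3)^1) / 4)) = 1.95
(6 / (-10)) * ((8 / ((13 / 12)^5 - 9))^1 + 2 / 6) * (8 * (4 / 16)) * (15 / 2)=12311319 / 1868195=6.59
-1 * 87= -87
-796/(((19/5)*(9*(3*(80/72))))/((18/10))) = -1194/95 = -12.57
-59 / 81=-0.73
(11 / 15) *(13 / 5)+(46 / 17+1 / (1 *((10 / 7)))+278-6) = 707147 / 2550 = 277.31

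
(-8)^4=4096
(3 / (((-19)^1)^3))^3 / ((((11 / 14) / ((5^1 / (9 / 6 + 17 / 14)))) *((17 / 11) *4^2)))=-6615 / 833825011060936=-0.00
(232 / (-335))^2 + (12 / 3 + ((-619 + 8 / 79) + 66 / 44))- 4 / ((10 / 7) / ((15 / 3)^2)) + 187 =-8793414783 / 17731550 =-495.92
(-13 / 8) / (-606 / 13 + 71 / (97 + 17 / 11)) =45799 / 1293502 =0.04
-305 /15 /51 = -61 /153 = -0.40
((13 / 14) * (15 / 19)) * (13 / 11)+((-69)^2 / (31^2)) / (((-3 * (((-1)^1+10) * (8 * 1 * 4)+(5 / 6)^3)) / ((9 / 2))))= 147338060691 / 175273290038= 0.84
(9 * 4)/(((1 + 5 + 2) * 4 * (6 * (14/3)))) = 9/224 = 0.04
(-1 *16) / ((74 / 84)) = -672 / 37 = -18.16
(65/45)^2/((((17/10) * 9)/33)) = 18590/4131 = 4.50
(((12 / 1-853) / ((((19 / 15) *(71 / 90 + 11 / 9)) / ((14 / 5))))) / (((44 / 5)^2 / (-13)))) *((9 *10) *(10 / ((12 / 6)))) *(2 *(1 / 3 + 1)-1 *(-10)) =19371909375 / 21901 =884521.68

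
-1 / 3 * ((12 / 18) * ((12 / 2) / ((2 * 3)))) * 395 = -790 / 9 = -87.78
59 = 59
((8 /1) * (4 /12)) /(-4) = -2 /3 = -0.67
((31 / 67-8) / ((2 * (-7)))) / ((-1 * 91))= -505 / 85358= -0.01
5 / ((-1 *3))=-5 / 3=-1.67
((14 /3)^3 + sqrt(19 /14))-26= sqrt(266) /14 + 2042 /27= 76.79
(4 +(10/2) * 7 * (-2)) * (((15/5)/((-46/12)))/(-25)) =-1188/575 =-2.07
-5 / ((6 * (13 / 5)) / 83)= -2075 / 78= -26.60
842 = 842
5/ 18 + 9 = 167/ 18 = 9.28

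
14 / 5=2.80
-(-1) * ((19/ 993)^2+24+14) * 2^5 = 1199047136/ 986049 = 1216.01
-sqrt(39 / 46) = -sqrt(1794) / 46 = -0.92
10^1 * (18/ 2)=90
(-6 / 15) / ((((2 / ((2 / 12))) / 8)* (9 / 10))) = -8 / 27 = -0.30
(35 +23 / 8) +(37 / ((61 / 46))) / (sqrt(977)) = 1702 * sqrt(977) / 59597 +303 / 8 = 38.77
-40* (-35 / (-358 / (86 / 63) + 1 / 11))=-165550 / 31001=-5.34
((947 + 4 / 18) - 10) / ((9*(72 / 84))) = 59045 / 486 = 121.49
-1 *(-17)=17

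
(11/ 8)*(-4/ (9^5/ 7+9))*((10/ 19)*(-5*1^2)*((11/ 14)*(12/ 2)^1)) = 3025/ 374376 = 0.01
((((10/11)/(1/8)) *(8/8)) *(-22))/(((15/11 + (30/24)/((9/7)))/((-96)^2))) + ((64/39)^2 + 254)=-177557986642/281385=-631014.40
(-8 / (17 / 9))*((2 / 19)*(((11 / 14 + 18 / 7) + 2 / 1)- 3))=-2376 / 2261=-1.05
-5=-5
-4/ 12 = -1/ 3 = -0.33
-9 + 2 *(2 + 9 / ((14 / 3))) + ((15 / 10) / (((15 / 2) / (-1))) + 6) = 163 / 35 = 4.66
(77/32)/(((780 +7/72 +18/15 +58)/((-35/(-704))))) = 11025/77349632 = 0.00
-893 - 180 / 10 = -911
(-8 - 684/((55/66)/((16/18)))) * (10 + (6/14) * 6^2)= -656464/35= -18756.11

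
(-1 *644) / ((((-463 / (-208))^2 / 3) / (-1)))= 83586048 / 214369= 389.92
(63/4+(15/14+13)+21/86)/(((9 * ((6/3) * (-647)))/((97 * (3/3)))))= -3511303/14021784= -0.25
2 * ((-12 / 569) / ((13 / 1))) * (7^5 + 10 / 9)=-1210184 / 22191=-54.53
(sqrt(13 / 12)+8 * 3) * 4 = 2 * sqrt(39) / 3+96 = 100.16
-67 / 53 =-1.26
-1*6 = -6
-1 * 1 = -1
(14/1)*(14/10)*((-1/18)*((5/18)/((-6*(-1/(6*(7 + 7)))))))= -343/81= -4.23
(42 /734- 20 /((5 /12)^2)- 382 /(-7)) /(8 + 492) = -778039 /6422500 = -0.12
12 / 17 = 0.71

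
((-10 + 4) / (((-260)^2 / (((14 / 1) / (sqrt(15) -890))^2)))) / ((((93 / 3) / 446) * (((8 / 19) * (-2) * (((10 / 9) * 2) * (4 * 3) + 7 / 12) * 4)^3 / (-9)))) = -6542559232497 / 1779120412377389000192000 -3675525471 * sqrt(15) / 444780103094347250048000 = -0.00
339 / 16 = 21.19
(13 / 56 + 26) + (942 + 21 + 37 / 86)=2383107 / 2408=989.66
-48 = -48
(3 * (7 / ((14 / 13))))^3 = 7414.88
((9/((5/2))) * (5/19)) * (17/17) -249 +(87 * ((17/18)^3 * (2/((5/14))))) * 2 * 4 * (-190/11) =-2892912881/50787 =-56961.68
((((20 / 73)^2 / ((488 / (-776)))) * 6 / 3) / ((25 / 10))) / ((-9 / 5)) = 155200 / 2925621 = 0.05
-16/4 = -4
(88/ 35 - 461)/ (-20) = 16047/ 700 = 22.92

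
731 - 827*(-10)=9001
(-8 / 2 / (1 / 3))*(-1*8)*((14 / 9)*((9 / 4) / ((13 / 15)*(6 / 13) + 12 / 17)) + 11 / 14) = 379.26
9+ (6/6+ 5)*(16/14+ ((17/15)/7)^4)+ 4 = 804716417/40516875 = 19.86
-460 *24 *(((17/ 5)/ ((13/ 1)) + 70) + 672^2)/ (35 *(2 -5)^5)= 21607139872/ 36855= 586274.31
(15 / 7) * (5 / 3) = 25 / 7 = 3.57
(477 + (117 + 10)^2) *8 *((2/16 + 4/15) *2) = 1560964/15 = 104064.27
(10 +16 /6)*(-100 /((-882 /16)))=30400 /1323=22.98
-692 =-692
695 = 695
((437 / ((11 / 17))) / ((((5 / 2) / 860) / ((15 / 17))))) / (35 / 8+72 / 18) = 18039360 / 737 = 24476.74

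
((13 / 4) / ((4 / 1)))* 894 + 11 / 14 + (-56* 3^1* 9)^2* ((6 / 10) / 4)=96221653 / 280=343648.76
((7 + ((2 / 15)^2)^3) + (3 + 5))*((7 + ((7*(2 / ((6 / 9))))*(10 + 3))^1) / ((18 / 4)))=19136257168 / 20503125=933.33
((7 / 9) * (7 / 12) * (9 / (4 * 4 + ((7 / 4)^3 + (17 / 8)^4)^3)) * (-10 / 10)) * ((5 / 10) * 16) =-6734508720128 / 3523318701259779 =-0.00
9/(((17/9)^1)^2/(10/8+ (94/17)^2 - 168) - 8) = -114758451/102341596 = -1.12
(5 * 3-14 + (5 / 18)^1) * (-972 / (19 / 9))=-11178 / 19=-588.32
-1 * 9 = -9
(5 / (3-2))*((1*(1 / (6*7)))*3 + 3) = 15.36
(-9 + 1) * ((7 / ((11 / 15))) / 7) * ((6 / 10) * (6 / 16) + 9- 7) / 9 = -89 / 33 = -2.70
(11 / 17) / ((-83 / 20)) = -220 / 1411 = -0.16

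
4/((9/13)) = 52/9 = 5.78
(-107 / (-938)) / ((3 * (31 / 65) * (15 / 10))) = 0.05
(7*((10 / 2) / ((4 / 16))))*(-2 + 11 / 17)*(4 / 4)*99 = -318780 / 17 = -18751.76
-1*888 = -888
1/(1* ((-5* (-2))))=1/10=0.10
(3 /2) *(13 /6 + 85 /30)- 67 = -119 /2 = -59.50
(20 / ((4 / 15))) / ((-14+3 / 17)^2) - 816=-1801677 / 2209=-815.61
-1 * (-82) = 82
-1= -1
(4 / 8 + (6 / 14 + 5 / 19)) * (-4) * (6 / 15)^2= -2536 / 3325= -0.76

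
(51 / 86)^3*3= 397953 / 636056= 0.63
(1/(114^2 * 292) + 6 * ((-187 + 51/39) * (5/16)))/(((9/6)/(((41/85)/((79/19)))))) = -704230691407/26152883640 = -26.93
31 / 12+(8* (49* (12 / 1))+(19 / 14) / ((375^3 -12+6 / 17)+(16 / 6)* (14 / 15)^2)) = 239238713999737393 / 50830655075004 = 4706.58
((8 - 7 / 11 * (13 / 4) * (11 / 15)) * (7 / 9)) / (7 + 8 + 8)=2723 / 12420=0.22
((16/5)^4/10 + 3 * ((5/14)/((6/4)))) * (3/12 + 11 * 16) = 34545141/17500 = 1974.01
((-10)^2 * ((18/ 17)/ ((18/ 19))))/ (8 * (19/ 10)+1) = 9500/ 1377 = 6.90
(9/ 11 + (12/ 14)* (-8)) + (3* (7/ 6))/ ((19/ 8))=-6679/ 1463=-4.57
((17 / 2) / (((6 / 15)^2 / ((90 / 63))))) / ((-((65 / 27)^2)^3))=-0.39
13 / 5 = 2.60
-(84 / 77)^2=-144 / 121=-1.19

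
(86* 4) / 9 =344 / 9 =38.22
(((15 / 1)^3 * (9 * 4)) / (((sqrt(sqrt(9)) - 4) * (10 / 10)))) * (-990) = 120285000 * sqrt(3) / 13 + 481140000 / 13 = 53036902.41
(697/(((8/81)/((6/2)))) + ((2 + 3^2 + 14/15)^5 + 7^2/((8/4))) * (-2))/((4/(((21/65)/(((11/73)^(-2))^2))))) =-288187040843758133/14951673886500000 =-19.27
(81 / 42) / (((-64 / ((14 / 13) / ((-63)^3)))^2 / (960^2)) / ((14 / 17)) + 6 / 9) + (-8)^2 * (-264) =-20646454803203676 / 1221972940531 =-16896.00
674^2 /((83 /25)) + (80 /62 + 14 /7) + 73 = 352260195 /2573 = 136906.41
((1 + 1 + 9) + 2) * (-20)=-260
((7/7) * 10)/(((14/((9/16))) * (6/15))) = 225/224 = 1.00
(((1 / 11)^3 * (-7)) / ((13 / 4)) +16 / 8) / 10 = 17289 / 86515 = 0.20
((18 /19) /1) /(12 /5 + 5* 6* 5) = 15 /2413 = 0.01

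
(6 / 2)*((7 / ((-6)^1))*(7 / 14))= -7 / 4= -1.75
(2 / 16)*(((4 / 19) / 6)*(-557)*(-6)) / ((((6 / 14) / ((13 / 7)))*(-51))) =-7241 / 5814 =-1.25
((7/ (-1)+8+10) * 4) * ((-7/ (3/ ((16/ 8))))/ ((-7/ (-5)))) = -440/ 3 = -146.67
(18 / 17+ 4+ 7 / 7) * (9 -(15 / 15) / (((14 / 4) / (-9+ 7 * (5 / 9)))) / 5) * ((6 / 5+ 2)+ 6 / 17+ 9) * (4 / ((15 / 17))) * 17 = 1286720908 / 23625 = 54464.38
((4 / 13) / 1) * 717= 2868 / 13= 220.62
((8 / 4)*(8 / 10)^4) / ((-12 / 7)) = -896 / 1875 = -0.48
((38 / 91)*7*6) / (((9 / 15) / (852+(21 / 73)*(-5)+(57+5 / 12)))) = 75561955 / 2847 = 26540.90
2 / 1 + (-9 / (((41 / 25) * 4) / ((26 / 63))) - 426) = -243701 / 574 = -424.57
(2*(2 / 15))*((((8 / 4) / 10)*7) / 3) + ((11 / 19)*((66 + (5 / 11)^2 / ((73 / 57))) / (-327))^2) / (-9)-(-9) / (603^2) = 65677453609690204 / 539065131744264675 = 0.12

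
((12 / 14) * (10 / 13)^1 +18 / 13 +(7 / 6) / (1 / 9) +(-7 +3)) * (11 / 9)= 17105 / 1638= 10.44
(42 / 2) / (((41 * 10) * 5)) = 21 / 2050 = 0.01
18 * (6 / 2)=54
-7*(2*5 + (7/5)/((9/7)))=-3493/45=-77.62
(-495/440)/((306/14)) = -7/136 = -0.05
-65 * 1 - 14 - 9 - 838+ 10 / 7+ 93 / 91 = -84043 / 91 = -923.55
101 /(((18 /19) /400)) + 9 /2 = 767681 /18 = 42648.94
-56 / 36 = -14 / 9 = -1.56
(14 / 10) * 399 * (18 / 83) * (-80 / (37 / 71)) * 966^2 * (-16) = 852699498706944 / 3071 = 277661836114.28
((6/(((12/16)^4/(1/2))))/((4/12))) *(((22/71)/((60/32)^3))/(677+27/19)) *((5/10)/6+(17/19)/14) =16941056/58377682125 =0.00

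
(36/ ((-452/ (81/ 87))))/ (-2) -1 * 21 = -20.96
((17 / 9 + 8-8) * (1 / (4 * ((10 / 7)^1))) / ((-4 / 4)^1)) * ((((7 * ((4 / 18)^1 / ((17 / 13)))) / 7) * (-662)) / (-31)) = -30121 / 25110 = -1.20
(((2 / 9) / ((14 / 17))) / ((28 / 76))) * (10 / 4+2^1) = 323 / 98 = 3.30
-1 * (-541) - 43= 498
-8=-8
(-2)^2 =4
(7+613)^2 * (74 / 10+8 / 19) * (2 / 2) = 57121840 / 19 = 3006412.63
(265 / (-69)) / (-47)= 265 / 3243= 0.08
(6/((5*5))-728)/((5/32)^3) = -596180992/3125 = -190777.92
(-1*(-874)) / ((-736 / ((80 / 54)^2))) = -1900 / 729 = -2.61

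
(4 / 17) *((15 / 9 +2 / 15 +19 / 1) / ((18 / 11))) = 2288 / 765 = 2.99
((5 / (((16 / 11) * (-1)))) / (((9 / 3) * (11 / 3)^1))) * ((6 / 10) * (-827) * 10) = 12405 / 8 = 1550.62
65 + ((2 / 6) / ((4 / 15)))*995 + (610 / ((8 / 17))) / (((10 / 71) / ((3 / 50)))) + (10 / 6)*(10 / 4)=2238143 / 1200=1865.12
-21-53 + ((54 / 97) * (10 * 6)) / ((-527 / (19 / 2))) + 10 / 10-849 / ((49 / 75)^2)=-253158857642 / 122736719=-2062.62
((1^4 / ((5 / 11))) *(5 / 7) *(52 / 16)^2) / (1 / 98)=13013 / 8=1626.62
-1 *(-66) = 66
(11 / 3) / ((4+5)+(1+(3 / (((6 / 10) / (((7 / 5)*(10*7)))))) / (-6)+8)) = -11 / 191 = -0.06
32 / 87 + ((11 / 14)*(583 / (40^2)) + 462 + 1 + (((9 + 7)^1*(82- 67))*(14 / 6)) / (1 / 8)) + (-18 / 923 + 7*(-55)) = 8199809357513 / 1798742400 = 4558.63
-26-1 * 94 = -120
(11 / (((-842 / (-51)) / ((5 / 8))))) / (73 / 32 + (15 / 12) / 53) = 99110 / 548563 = 0.18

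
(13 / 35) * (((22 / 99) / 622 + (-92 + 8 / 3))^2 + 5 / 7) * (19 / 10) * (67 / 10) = 1810831649051113 / 47985706125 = 37736.90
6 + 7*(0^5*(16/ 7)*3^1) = 6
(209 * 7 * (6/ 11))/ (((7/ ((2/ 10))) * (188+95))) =0.08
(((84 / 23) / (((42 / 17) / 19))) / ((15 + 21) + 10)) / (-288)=-323 / 152352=-0.00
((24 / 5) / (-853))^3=-13824 / 77581309625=-0.00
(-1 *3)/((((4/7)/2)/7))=-147/2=-73.50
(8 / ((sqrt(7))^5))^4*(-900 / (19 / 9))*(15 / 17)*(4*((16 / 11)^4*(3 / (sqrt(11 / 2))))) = -391378894848000*sqrt(22) / 14694213588523777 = -0.12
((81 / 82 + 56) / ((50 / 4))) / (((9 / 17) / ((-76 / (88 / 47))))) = -70940813 / 202950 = -349.55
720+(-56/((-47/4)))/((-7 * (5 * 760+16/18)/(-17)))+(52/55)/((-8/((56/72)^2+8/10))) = 1611229636679/2238325650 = 719.84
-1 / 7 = -0.14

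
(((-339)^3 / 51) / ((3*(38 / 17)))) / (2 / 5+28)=-4011.02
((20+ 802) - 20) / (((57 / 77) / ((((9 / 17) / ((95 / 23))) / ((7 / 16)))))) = 9739488 / 30685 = 317.40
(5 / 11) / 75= 1 / 165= 0.01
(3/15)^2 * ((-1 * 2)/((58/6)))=-6/725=-0.01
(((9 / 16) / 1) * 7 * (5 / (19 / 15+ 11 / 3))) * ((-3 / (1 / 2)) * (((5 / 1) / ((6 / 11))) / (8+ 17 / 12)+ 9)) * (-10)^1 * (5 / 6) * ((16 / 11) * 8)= 1065015000 / 45991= 23157.03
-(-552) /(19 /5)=145.26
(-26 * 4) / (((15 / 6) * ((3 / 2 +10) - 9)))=-416 / 25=-16.64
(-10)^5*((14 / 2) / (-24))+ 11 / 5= 437533 / 15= 29168.87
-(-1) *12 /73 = 12 /73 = 0.16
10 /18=5 /9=0.56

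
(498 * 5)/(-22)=-1245/11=-113.18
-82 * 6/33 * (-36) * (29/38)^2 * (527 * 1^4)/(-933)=-218057844/1234981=-176.57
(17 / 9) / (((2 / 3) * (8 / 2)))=17 / 24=0.71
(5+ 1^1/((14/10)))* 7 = 40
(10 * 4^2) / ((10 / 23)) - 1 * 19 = 349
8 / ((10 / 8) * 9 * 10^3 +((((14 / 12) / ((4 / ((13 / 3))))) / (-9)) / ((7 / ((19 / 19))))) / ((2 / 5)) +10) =10368 / 14592895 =0.00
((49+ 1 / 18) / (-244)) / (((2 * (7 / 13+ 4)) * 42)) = -11479 / 21766752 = -0.00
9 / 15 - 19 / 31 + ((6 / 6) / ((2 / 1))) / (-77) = -463 / 23870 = -0.02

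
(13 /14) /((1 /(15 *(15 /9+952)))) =185965 /14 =13283.21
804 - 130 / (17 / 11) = 12238 / 17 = 719.88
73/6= 12.17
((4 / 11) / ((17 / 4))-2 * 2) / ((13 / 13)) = -732 / 187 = -3.91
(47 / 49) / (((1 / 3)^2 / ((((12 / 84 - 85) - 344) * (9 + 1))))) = -12698460 / 343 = -37021.75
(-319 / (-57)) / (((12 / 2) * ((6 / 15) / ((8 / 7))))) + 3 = 6781 / 1197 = 5.66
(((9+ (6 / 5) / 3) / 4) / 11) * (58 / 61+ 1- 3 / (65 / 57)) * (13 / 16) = -15839 / 134200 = -0.12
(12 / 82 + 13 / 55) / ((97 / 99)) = 7767 / 19885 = 0.39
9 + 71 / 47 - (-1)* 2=588 / 47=12.51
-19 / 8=-2.38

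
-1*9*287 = -2583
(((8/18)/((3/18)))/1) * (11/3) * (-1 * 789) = -23144/3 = -7714.67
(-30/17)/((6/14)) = -70/17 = -4.12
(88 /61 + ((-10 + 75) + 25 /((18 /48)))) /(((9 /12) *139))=97436 /76311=1.28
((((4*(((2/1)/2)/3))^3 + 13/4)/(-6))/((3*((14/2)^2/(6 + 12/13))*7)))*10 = -15175/240786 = -0.06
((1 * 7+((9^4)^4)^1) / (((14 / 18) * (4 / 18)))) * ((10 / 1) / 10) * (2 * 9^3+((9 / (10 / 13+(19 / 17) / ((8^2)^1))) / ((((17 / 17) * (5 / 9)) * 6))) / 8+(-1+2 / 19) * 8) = 38376394027371566376429096 / 2466485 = 15559143488556211116.80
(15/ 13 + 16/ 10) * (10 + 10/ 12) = 179/ 6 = 29.83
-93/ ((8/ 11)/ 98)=-50127/ 4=-12531.75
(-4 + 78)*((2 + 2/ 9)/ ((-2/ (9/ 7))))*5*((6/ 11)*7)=-22200/ 11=-2018.18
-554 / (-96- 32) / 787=277 / 50368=0.01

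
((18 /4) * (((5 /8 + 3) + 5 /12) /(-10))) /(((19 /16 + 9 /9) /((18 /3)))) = -873 /175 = -4.99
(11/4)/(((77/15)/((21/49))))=45/196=0.23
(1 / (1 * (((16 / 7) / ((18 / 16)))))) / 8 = 63 / 1024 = 0.06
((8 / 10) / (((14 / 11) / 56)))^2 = 30976 / 25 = 1239.04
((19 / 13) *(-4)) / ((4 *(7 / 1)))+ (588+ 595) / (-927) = -1.48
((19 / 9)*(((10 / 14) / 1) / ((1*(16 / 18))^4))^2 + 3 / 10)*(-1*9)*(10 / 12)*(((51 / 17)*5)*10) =-3446.55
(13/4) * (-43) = -559/4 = -139.75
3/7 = 0.43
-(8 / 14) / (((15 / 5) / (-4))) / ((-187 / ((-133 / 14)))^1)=152 / 3927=0.04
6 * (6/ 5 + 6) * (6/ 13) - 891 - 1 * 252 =-72999/ 65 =-1123.06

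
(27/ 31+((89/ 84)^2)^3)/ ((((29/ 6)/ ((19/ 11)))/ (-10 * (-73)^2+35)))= -25186306298538695435/ 578997705775104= -43499.84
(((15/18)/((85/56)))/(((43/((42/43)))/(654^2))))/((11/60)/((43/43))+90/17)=10059880320/10330363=973.82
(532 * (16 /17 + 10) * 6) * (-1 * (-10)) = 5937120 /17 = 349242.35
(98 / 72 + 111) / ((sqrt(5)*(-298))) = -809*sqrt(5) / 10728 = -0.17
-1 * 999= -999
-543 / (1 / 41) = -22263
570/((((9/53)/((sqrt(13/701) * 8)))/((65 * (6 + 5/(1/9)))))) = 12122561.69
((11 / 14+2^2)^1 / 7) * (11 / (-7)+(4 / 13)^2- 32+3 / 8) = -20989425 / 927472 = -22.63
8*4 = 32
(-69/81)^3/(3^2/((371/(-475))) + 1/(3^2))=0.05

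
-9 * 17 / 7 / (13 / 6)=-918 / 91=-10.09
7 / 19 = 0.37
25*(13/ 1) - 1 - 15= 309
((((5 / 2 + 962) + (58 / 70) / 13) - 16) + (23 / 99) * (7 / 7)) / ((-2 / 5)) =-85477037 / 36036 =-2371.99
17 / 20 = 0.85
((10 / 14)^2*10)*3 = 750 / 49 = 15.31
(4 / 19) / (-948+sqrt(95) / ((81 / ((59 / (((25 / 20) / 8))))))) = -7774785 / 34929431831 - 38232 * sqrt(95) / 34929431831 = -0.00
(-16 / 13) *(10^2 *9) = -1107.69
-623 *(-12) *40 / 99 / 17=99680 / 561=177.68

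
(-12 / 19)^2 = 144 / 361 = 0.40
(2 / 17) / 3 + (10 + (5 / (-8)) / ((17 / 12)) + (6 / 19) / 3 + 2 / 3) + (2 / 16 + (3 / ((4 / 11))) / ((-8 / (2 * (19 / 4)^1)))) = 14431 / 20672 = 0.70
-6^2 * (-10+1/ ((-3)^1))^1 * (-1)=-372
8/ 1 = 8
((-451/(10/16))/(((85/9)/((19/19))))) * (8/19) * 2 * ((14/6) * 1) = -1212288/8075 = -150.13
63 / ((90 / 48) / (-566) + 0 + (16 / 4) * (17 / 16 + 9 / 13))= 3708432 / 412985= 8.98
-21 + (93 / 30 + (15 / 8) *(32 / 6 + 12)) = 73 / 5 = 14.60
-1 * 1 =-1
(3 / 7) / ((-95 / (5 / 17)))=-3 / 2261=-0.00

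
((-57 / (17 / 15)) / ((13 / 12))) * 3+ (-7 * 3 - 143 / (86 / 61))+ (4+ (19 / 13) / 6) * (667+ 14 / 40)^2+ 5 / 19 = 1889646.81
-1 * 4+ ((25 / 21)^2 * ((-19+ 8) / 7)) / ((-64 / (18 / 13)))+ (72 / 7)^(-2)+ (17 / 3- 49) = -1092799343 / 23115456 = -47.28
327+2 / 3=327.67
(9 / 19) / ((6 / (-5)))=-15 / 38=-0.39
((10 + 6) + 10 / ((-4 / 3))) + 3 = 23 / 2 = 11.50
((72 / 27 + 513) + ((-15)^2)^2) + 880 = 156062 / 3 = 52020.67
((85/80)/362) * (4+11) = 255/5792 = 0.04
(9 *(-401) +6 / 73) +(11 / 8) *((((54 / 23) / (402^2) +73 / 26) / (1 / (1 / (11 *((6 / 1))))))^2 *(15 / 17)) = -8520282885530983759267 / 2360898341825296416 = -3608.92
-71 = -71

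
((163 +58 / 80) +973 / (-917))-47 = 115.66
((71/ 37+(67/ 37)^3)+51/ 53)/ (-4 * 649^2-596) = -0.00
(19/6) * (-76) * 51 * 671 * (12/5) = -98830248/5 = -19766049.60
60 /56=15 /14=1.07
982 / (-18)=-491 / 9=-54.56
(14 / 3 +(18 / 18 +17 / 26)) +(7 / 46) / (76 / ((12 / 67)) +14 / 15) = 36167788 / 5721963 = 6.32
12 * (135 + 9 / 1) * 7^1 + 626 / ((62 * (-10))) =3749447 / 310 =12094.99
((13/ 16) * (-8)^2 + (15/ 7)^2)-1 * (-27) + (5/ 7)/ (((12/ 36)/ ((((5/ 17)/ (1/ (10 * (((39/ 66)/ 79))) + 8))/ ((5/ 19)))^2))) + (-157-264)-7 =-3136484925673/ 9107038227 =-344.40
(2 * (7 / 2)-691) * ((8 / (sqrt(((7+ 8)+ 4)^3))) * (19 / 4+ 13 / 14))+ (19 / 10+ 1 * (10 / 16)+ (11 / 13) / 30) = 3983 / 1560-11448 * sqrt(19) / 133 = -372.64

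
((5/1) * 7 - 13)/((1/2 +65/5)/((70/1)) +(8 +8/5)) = 3080/1371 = 2.25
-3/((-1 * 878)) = 3/878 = 0.00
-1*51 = -51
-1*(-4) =4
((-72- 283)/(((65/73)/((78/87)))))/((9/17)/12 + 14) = -704888/27695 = -25.45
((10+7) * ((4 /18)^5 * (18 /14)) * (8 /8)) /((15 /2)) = 0.00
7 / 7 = 1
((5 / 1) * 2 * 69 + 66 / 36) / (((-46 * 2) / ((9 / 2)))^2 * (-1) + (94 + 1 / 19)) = -2129463 / 997034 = -2.14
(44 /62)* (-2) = -44 /31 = -1.42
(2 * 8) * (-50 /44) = -200 /11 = -18.18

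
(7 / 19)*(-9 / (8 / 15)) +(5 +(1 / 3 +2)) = 509 / 456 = 1.12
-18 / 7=-2.57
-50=-50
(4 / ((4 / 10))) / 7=10 / 7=1.43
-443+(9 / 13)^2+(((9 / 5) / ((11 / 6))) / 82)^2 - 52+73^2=4154602843876 / 859369225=4834.48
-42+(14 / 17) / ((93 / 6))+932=469058 / 527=890.05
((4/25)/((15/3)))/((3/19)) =76/375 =0.20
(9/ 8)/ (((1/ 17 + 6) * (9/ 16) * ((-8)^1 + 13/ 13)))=-34/ 721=-0.05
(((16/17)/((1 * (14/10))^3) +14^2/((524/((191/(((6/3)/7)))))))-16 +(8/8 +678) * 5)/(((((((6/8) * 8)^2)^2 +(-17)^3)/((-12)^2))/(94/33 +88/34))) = -405872255281200/516659539319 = -785.57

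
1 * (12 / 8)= 3 / 2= 1.50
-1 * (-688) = 688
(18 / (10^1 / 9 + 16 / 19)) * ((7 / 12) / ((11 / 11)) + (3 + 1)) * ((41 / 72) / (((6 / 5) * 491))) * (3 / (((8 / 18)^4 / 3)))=12649772025 / 1343438848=9.42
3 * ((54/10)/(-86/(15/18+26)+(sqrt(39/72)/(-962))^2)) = -22280704992/4407960155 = -5.05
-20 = -20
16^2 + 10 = 266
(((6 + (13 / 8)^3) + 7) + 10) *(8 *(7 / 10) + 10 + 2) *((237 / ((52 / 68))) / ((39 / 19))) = 3922039451 / 54080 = 72522.92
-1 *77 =-77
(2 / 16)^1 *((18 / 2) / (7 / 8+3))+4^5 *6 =190473 / 31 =6144.29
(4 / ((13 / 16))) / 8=8 / 13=0.62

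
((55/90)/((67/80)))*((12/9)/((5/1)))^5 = 90112/91580625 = 0.00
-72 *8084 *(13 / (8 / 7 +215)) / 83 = -52966368 / 125579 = -421.78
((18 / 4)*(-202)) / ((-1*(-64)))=-909 / 64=-14.20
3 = 3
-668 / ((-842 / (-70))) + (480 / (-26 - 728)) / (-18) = -26425940 / 476151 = -55.50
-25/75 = -1/3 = -0.33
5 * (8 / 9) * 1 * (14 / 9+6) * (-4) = -134.32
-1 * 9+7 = -2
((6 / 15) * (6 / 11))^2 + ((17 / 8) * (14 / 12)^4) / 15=29173261 / 94089600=0.31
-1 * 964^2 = -929296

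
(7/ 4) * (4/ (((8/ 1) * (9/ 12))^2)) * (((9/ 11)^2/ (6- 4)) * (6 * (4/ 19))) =0.08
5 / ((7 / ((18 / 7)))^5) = 9447840 / 282475249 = 0.03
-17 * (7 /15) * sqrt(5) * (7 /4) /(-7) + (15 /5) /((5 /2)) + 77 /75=167 /75 + 119 * sqrt(5) /60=6.66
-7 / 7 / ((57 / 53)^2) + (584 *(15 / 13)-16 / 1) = 27748931 / 42237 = 656.98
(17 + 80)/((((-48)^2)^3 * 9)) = 0.00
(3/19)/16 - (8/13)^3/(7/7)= -149057/667888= -0.22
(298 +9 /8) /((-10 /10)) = -2393 /8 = -299.12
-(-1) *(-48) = -48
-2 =-2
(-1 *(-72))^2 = 5184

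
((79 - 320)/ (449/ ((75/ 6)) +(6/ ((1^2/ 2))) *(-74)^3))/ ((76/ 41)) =247025/ 9239038952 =0.00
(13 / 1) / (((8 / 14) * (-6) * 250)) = -91 / 6000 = -0.02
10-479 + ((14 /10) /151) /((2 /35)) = -468.84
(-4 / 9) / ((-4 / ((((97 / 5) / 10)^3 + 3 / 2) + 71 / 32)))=1836689 / 1500000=1.22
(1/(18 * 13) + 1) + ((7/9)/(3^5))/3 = 171497/170586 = 1.01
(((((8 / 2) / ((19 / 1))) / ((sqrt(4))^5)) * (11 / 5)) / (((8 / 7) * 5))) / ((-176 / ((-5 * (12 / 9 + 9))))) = 217 / 291840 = 0.00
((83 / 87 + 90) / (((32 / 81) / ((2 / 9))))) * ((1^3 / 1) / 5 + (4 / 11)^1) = 735909 / 25520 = 28.84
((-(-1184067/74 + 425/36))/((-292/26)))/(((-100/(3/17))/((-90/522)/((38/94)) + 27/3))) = 19234130929/892950600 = 21.54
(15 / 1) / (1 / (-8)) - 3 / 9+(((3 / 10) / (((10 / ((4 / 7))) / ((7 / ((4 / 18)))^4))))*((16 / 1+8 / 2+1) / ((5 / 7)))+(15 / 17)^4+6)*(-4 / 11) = -248837018975209 / 1378096500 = -180565.74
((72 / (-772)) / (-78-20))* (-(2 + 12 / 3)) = -54 / 9457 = -0.01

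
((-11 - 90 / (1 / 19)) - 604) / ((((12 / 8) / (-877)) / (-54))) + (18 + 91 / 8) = -587238965 / 8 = -73404870.62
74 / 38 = 37 / 19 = 1.95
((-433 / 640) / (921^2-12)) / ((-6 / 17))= 7361 / 3257199360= 0.00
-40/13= -3.08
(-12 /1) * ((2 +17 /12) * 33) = -1353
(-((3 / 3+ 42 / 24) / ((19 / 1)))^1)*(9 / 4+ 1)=-143 / 304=-0.47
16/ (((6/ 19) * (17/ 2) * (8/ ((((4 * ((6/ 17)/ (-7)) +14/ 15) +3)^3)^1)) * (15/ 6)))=15.49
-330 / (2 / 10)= -1650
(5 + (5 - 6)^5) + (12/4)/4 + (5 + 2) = 47/4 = 11.75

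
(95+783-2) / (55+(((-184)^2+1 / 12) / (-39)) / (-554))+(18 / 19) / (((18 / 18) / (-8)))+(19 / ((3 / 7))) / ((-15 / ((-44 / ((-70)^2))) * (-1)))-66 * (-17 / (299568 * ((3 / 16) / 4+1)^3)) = 25510031527059465247 / 3235734881873683875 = 7.88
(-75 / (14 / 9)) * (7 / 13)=-675 / 26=-25.96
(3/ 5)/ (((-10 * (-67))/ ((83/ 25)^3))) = 1715361/ 52343750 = 0.03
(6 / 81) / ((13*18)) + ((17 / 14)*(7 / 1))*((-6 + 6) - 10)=-268514 / 3159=-85.00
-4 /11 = -0.36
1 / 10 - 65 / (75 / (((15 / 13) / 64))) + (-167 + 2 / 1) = -52773 / 320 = -164.92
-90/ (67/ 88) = -7920/ 67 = -118.21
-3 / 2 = -1.50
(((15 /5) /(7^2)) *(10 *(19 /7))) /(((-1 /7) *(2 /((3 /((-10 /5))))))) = 855 /98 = 8.72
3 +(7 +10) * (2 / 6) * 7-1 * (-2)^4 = 80 / 3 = 26.67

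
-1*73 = -73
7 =7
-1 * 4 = -4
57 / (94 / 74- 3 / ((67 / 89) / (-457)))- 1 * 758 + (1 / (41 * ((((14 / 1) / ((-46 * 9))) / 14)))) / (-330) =-7721688875027 / 10187756260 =-757.94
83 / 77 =1.08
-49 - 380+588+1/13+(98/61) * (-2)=123600/793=155.86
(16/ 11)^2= 256/ 121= 2.12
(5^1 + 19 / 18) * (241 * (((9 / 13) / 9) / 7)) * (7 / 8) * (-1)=-26269 / 1872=-14.03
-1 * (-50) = 50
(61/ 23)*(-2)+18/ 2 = 85/ 23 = 3.70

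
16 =16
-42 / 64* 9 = -189 / 32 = -5.91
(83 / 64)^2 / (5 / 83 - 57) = -571787 / 19357696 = -0.03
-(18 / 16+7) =-65 / 8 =-8.12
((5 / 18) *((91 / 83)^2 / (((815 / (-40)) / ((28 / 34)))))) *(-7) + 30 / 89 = 6598680770 / 15290624619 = 0.43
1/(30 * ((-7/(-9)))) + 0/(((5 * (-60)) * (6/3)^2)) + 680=47603/70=680.04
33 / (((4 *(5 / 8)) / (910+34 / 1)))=62304 / 5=12460.80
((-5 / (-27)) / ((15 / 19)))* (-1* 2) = -38 / 81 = -0.47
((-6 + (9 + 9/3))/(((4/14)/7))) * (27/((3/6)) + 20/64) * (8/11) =11613/2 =5806.50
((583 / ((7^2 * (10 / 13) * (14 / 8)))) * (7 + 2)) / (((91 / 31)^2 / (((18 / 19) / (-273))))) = -60508404 / 1888854695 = -0.03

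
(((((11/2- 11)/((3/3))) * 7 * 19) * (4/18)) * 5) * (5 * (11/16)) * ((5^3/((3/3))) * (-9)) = 50290625/16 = 3143164.06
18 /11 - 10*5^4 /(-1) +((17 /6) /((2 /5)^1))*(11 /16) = 13213741 /2112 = 6256.51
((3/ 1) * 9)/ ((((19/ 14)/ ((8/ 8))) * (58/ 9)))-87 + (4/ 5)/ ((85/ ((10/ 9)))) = -35366132/ 421515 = -83.90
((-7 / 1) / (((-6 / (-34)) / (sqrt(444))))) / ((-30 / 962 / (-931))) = -106579018 *sqrt(111) / 45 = -24952880.69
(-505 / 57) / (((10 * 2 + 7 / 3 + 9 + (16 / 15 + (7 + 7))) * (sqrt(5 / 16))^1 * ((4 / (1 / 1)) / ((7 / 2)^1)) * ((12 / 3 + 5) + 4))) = -0.02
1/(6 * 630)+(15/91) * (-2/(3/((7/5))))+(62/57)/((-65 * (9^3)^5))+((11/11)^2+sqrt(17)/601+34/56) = sqrt(17)/601+1108815253499504647/762826644410674545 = 1.46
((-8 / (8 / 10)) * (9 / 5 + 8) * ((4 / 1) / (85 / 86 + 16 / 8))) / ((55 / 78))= -186.03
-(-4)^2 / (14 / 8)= -64 / 7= -9.14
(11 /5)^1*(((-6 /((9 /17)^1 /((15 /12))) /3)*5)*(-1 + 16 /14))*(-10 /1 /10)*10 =4675 /63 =74.21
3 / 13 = 0.23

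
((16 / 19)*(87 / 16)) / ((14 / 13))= 1131 / 266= 4.25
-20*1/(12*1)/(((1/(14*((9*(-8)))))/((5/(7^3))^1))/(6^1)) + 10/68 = 245045/1666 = 147.09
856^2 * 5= 3663680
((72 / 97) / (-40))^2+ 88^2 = 1821582481 / 235225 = 7744.00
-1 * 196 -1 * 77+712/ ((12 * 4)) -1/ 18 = -2324/ 9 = -258.22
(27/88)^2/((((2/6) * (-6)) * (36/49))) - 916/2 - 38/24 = -85428227/185856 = -459.65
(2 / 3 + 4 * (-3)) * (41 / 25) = -1394 / 75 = -18.59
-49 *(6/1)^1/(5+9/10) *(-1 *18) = 52920/59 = 896.95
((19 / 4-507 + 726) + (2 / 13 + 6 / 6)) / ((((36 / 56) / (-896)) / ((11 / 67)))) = -51464.56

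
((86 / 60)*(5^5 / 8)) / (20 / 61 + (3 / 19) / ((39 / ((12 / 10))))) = 2024628125 / 1203168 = 1682.75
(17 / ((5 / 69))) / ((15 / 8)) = 3128 / 25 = 125.12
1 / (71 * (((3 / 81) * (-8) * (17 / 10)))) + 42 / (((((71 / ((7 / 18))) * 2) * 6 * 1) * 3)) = -703 / 32589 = -0.02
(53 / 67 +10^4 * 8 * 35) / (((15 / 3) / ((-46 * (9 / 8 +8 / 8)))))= -73351620723 / 1340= -54740015.46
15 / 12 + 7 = 33 / 4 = 8.25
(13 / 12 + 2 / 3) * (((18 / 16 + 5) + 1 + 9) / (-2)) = -903 / 64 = -14.11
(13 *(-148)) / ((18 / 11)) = -10582 / 9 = -1175.78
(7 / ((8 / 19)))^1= 133 / 8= 16.62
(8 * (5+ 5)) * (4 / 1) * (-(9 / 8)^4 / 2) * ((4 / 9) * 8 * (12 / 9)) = -1215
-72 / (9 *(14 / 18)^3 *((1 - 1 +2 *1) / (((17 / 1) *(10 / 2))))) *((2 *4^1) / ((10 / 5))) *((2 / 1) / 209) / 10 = -198288 / 71687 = -2.77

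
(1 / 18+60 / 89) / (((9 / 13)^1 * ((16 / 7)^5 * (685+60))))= 255415979 / 11263184732160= 0.00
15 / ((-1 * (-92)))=15 / 92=0.16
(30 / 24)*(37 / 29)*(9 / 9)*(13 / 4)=2405 / 464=5.18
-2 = -2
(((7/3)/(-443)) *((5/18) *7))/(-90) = 49/430596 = 0.00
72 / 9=8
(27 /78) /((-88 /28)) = -63 /572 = -0.11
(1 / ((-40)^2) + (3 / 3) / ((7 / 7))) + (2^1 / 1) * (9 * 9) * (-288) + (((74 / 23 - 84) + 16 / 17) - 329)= -29443138809 / 625600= -47063.84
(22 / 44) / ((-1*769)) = -1 / 1538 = -0.00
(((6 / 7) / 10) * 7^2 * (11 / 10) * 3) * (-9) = -6237 / 50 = -124.74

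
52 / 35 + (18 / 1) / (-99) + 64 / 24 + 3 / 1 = 8051 / 1155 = 6.97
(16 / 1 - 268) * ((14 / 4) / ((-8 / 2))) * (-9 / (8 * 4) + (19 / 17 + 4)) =1160271 / 1088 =1066.43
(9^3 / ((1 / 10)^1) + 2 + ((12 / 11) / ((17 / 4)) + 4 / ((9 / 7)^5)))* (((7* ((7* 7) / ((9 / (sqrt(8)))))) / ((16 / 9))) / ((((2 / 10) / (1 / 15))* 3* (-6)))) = -8189.46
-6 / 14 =-3 / 7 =-0.43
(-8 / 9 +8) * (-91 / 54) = -2912 / 243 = -11.98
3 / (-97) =-3 / 97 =-0.03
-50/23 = -2.17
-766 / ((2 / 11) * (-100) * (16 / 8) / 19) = 400.24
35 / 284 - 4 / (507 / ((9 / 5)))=26167 / 239980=0.11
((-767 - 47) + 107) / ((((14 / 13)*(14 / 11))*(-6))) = 14443 / 168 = 85.97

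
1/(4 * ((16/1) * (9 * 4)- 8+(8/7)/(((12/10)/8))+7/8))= 0.00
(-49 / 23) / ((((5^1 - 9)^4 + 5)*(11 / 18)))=-98 / 7337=-0.01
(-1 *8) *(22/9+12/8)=-284/9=-31.56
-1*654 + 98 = -556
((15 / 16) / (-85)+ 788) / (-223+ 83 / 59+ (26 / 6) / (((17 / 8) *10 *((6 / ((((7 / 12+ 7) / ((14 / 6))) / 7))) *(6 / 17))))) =-11950136415 / 3359862932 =-3.56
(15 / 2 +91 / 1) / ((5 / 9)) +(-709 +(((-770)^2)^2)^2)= 1235736291547680999994683 / 10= 123573629154768099999468.30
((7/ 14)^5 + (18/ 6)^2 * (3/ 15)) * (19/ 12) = 5567/ 1920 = 2.90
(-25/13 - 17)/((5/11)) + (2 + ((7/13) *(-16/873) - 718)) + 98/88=-1888881487/2496780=-756.53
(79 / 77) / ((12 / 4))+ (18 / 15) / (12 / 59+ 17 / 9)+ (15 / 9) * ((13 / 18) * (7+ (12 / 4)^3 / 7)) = 13.98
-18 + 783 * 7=5463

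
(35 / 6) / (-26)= -35 / 156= -0.22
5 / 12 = 0.42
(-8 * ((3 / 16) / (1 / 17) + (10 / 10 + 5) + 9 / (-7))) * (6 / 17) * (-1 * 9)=23895 / 119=200.80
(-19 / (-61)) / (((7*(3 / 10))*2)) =95 / 1281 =0.07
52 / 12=13 / 3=4.33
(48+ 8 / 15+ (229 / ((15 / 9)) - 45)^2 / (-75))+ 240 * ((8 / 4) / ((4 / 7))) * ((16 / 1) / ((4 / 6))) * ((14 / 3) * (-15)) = -2646122444 / 1875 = -1411265.30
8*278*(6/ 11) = 13344/ 11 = 1213.09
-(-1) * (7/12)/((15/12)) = 0.47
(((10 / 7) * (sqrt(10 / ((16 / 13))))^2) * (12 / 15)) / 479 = 65 / 3353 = 0.02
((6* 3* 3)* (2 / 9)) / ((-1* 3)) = -4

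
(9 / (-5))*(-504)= 4536 / 5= 907.20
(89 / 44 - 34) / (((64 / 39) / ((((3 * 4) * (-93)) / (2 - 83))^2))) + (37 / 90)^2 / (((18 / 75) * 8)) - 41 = -639794329 / 171072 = -3739.91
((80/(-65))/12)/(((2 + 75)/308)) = -16/39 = -0.41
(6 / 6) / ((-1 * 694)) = -1 / 694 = -0.00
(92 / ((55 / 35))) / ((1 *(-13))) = -644 / 143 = -4.50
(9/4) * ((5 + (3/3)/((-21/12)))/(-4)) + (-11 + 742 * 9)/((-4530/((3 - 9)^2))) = -4690869/84560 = -55.47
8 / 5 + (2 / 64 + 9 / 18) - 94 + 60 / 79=-1151621 / 12640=-91.11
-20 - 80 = -100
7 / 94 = 0.07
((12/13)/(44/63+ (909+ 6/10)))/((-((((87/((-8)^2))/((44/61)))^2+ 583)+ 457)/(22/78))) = -13738475520/50126838685039363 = -0.00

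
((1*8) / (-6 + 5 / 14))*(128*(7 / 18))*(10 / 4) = -125440 / 711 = -176.43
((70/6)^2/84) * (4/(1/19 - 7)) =-0.93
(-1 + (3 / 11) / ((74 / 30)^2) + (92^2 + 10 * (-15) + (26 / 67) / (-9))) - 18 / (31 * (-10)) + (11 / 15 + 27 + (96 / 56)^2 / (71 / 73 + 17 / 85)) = 61569102772828331 / 7379467107705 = 8343.30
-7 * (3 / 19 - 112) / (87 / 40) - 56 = 502432 / 1653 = 303.95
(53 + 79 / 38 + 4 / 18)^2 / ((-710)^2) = 357701569 / 58961552400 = 0.01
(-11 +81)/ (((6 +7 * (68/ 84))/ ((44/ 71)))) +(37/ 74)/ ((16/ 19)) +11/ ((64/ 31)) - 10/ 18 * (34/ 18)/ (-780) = 138399307/ 14354496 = 9.64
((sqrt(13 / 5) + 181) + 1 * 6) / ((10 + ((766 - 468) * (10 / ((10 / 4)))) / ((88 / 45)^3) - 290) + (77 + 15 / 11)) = -15929408 / 3598567 - 85184 * sqrt(65) / 17992835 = -4.46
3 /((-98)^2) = 3 /9604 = 0.00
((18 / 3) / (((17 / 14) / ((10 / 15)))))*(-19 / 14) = -4.47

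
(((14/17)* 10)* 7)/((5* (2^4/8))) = 98/17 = 5.76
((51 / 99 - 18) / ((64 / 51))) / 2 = -9809 / 1408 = -6.97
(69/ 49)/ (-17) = -69/ 833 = -0.08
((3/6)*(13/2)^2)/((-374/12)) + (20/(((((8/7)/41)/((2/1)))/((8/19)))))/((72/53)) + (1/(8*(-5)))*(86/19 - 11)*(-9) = 566161349/1279080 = 442.63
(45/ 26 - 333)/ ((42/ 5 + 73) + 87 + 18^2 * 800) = -43065/ 33717892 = -0.00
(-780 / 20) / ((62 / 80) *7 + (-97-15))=520 / 1421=0.37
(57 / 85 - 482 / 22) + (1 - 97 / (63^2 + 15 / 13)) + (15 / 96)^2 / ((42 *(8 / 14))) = -3569520973 / 176168960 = -20.26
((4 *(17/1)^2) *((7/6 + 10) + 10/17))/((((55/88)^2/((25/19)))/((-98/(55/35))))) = -162708224/57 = -2854530.25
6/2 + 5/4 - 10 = -23/4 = -5.75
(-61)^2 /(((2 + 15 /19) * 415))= 70699 /21995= 3.21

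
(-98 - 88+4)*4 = -728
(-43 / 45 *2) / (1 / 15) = -28.67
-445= -445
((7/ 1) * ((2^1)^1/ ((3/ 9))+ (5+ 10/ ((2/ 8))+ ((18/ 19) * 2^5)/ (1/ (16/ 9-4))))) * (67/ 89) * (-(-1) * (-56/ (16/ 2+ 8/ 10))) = 10210130/ 18601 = 548.90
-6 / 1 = -6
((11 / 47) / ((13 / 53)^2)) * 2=61798 / 7943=7.78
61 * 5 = 305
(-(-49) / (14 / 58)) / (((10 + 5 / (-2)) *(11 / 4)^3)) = 25984 / 19965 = 1.30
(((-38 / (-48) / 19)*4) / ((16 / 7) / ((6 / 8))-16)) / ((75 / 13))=-91 / 40800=-0.00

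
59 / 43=1.37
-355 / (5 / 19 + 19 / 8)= -53960 / 401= -134.56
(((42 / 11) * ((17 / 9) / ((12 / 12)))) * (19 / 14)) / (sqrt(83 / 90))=323 * sqrt(830) / 913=10.19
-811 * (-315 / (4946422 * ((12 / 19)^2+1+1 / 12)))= 1532790 / 43990271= 0.03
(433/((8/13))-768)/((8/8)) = -515/8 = -64.38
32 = 32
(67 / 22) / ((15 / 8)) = 268 / 165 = 1.62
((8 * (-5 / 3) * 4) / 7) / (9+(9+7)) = -32 / 105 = -0.30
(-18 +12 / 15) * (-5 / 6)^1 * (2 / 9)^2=172 / 243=0.71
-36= -36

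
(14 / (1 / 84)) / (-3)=-392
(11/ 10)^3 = 1331/ 1000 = 1.33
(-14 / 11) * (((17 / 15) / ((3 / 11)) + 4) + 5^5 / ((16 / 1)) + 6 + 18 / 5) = -1073863 / 3960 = -271.18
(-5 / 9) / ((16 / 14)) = -35 / 72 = -0.49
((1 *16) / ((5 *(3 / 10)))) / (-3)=-32 / 9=-3.56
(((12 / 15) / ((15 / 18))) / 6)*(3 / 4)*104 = 12.48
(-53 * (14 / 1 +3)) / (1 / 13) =-11713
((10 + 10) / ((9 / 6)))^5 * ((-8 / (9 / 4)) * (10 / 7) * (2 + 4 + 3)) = -32768000000 / 1701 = -19263962.38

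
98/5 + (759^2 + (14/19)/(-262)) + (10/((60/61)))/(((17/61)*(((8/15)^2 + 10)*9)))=1692220881662221/2937368460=576100.99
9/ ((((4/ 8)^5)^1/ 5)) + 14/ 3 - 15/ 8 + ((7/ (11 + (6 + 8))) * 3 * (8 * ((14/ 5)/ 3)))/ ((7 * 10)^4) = 132556484399/ 91875000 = 1442.79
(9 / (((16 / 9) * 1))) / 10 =0.51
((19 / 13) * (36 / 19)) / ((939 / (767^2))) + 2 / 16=4344601 / 2504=1735.06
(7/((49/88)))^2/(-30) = -3872/735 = -5.27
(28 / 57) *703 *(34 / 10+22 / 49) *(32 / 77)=4466048 / 8085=552.39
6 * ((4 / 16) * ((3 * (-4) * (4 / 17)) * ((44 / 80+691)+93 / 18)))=-14754 / 5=-2950.80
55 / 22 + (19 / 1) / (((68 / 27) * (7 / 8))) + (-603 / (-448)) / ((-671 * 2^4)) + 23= 34.12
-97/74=-1.31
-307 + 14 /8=-1221 /4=-305.25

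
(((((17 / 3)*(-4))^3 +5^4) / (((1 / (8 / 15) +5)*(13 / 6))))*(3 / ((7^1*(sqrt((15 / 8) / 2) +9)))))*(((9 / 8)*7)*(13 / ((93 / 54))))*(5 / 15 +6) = -9769391424 / 728035 +271371984*sqrt(15) / 728035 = -11975.21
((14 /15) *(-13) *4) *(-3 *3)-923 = -2431 /5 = -486.20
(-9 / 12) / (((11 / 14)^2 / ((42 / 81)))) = -686 / 1089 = -0.63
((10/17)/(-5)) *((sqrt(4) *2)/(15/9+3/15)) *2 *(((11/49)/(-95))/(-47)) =-132/5207083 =-0.00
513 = 513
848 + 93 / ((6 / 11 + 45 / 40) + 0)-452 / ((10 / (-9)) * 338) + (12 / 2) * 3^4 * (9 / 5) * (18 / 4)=200461356 / 41405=4841.48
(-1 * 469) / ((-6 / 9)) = 1407 / 2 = 703.50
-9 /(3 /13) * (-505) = 19695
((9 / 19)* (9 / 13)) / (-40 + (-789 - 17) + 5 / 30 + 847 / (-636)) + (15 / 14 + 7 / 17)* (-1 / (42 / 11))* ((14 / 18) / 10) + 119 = 96896661620243 / 814467097080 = 118.97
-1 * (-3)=3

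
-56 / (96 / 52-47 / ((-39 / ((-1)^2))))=-312 / 17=-18.35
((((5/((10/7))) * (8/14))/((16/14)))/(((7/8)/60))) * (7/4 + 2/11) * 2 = 463.64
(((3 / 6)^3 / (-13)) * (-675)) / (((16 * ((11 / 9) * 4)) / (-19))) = -115425 / 73216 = -1.58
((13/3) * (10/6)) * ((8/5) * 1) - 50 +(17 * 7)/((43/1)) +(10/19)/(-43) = -262423/7353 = -35.69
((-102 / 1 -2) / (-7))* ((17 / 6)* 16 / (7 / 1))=14144 / 147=96.22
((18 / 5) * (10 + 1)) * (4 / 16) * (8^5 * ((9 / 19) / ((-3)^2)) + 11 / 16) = 51925203 / 3040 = 17080.66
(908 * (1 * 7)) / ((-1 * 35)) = -908 / 5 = -181.60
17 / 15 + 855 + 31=13307 / 15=887.13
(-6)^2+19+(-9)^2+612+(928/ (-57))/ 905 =38584652/ 51585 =747.98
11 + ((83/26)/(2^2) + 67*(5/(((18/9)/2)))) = 36067/104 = 346.80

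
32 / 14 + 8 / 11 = 232 / 77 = 3.01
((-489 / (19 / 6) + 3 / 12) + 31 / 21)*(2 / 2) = -152.69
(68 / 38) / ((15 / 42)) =476 / 95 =5.01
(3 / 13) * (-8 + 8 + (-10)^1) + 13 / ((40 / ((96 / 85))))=-10722 / 5525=-1.94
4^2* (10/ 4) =40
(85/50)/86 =17/860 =0.02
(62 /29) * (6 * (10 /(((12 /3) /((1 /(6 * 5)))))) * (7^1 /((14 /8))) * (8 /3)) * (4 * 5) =19840 /87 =228.05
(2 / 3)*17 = 34 / 3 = 11.33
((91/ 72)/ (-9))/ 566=-91/ 366768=-0.00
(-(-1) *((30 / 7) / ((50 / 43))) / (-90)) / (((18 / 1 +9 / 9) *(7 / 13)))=-559 / 139650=-0.00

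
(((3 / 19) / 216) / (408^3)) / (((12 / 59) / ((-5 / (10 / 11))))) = -649 / 2229861187584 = -0.00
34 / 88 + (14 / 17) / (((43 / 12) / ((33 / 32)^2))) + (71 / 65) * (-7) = -469336761 / 66901120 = -7.02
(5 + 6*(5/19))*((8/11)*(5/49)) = 5000/10241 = 0.49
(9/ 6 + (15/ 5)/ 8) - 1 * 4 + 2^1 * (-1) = -33/ 8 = -4.12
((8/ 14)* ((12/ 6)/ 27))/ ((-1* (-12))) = 2/ 567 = 0.00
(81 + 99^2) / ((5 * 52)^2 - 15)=9882 / 67585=0.15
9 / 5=1.80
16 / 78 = 8 / 39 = 0.21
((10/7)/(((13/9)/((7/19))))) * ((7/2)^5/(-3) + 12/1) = -234825/3952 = -59.42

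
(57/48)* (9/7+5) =209/28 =7.46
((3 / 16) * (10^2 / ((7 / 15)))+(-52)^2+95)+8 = 79721 / 28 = 2847.18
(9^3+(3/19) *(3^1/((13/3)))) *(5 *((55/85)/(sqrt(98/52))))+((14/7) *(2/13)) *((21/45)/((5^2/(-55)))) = -308/975+9904950 *sqrt(26)/29393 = 1717.97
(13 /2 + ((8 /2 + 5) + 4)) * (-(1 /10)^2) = -39 /200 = -0.20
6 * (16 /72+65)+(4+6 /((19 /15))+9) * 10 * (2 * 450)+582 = 9154480 /57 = 160604.91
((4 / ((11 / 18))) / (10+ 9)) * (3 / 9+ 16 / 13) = 1464 / 2717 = 0.54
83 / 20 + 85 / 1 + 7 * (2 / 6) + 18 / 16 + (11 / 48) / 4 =92.67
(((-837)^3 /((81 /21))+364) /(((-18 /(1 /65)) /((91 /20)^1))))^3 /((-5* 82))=-503989603727917.00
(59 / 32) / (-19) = -59 / 608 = -0.10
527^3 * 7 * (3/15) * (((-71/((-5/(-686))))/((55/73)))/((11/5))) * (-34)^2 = -4211075658683717768/3025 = -1392091126837592.65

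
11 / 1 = 11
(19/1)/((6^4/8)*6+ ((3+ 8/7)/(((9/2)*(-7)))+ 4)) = 8379/430358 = 0.02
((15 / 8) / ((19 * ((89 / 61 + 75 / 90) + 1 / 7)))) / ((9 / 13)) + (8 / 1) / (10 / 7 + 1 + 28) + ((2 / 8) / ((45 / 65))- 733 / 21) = -18145773194 / 530233893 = -34.22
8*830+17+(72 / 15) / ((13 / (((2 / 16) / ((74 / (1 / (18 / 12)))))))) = 16010086 / 2405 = 6657.00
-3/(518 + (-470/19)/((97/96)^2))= -536313/88271858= -0.01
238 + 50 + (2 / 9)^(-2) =1233 / 4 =308.25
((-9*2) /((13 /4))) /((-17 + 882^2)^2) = -72 /7866810908437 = -0.00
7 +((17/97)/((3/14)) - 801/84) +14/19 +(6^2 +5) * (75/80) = 23194861/619248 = 37.46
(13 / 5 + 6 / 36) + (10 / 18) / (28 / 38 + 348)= 412706 / 149085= 2.77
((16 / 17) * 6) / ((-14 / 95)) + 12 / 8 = -8763 / 238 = -36.82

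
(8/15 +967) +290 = 18863/15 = 1257.53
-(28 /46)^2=-196 /529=-0.37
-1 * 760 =-760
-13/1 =-13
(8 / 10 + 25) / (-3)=-43 / 5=-8.60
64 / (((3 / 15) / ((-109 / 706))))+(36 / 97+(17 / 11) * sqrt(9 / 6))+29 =-685983 / 34241+17 * sqrt(6) / 22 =-18.14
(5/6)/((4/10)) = 2.08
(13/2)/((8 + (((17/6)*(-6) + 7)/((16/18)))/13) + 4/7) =2366/2805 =0.84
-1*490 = -490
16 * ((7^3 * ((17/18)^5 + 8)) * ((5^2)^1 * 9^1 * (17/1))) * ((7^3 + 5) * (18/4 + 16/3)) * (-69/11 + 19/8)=-1414712447920241575/577368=-2450278588214.52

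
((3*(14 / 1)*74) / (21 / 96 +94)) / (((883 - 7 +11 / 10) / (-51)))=-161024 / 83951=-1.92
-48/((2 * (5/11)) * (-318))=0.17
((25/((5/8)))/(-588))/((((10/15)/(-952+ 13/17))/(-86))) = -6953530/833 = -8347.58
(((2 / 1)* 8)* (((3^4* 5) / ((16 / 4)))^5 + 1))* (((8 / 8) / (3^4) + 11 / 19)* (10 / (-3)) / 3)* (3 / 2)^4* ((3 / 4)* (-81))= 669299162036102325 / 19456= 34400655943467.43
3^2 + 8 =17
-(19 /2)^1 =-19 /2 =-9.50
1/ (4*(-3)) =-1/ 12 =-0.08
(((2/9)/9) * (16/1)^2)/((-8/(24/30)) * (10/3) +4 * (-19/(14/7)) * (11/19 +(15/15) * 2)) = -256/5319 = -0.05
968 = 968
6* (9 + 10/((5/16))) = 246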